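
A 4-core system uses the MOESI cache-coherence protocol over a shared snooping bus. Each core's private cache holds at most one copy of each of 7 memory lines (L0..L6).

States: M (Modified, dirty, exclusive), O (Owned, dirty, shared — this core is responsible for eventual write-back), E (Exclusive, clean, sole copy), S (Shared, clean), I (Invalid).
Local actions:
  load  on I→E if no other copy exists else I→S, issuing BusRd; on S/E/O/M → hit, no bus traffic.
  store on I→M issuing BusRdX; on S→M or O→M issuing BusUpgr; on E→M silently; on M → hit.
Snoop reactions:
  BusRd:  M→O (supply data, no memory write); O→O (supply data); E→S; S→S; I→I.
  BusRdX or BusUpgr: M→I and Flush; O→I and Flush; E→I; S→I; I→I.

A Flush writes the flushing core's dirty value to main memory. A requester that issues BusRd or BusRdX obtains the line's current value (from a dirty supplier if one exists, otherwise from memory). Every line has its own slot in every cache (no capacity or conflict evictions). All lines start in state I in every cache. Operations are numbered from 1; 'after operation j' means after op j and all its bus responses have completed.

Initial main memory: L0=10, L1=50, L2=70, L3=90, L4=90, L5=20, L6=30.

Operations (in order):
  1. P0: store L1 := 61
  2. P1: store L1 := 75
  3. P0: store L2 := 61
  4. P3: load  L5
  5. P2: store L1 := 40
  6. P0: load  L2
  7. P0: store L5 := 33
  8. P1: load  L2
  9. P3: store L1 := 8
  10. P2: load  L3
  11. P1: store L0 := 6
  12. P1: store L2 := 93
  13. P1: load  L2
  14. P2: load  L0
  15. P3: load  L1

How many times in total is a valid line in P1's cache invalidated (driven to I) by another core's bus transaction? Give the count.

[1] P0: store L1 := 61 | P0:M(61), P1:I, P2:I, P3:I | bus: BusRdX
[2] P1: store L1 := 75 | P0:I, P1:M(75), P2:I, P3:I | bus: BusRdX,Flush
[3] P0: store L2 := 61 | P0:M(61), P1:I, P2:I, P3:I | bus: BusRdX
[4] P3: load  L5 | P0:I, P1:I, P2:I, P3:E(20) | bus: BusRd
[5] P2: store L1 := 40 | P0:I, P1:I, P2:M(40), P3:I | bus: BusRdX,Flush
[6] P0: load  L2 | P0:M(61), P1:I, P2:I, P3:I | bus: none
[7] P0: store L5 := 33 | P0:M(33), P1:I, P2:I, P3:I | bus: BusRdX
[8] P1: load  L2 | P0:O(61), P1:S(61), P2:I, P3:I | bus: BusRd
[9] P3: store L1 := 8 | P0:I, P1:I, P2:I, P3:M(8) | bus: BusRdX,Flush
[10] P2: load  L3 | P0:I, P1:I, P2:E(90), P3:I | bus: BusRd
[11] P1: store L0 := 6 | P0:I, P1:M(6), P2:I, P3:I | bus: BusRdX
[12] P1: store L2 := 93 | P0:I, P1:M(93), P2:I, P3:I | bus: BusUpgr,Flush
[13] P1: load  L2 | P0:I, P1:M(93), P2:I, P3:I | bus: none
[14] P2: load  L0 | P0:I, P1:O(6), P2:S(6), P3:I | bus: BusRd
[15] P3: load  L1 | P0:I, P1:I, P2:I, P3:M(8) | bus: none

invalidations = 1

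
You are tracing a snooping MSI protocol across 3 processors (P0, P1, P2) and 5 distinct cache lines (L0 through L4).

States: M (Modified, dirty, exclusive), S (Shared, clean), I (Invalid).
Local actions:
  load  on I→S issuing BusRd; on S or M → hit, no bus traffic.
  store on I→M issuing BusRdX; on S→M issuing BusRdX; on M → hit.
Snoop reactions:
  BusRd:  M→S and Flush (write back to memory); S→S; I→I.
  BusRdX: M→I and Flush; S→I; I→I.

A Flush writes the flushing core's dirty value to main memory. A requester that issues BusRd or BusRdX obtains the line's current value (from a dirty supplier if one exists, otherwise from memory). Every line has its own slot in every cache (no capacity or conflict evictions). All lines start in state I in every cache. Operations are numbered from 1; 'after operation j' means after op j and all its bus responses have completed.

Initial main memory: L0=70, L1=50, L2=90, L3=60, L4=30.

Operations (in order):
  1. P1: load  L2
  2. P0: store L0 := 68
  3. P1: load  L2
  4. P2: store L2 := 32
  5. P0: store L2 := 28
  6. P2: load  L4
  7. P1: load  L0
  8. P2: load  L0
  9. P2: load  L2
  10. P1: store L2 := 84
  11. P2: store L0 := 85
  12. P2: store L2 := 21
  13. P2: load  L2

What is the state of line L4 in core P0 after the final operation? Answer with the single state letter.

1. P1: load  L2  bus=[BusRd]  L2: P0=I P1=S P2=I  mem[L2]=90
2. P0: store L0 := 68  bus=[BusRdX]  L0: P0=M P1=I P2=I  mem[L0]=70
3. P1: load  L2  bus=[-]  L2: P0=I P1=S P2=I  mem[L2]=90
4. P2: store L2 := 32  bus=[BusRdX]  L2: P0=I P1=I P2=M  mem[L2]=90
5. P0: store L2 := 28  bus=[BusRdX,Flush]  L2: P0=M P1=I P2=I  mem[L2]=32
6. P2: load  L4  bus=[BusRd]  L4: P0=I P1=I P2=S  mem[L4]=30
7. P1: load  L0  bus=[BusRd,Flush]  L0: P0=S P1=S P2=I  mem[L0]=68
8. P2: load  L0  bus=[BusRd]  L0: P0=S P1=S P2=S  mem[L0]=68
9. P2: load  L2  bus=[BusRd,Flush]  L2: P0=S P1=I P2=S  mem[L2]=28
10. P1: store L2 := 84  bus=[BusRdX]  L2: P0=I P1=M P2=I  mem[L2]=28
11. P2: store L0 := 85  bus=[BusRdX]  L0: P0=I P1=I P2=M  mem[L0]=68
12. P2: store L2 := 21  bus=[BusRdX,Flush]  L2: P0=I P1=I P2=M  mem[L2]=84
13. P2: load  L2  bus=[-]  L2: P0=I P1=I P2=M  mem[L2]=84

state = I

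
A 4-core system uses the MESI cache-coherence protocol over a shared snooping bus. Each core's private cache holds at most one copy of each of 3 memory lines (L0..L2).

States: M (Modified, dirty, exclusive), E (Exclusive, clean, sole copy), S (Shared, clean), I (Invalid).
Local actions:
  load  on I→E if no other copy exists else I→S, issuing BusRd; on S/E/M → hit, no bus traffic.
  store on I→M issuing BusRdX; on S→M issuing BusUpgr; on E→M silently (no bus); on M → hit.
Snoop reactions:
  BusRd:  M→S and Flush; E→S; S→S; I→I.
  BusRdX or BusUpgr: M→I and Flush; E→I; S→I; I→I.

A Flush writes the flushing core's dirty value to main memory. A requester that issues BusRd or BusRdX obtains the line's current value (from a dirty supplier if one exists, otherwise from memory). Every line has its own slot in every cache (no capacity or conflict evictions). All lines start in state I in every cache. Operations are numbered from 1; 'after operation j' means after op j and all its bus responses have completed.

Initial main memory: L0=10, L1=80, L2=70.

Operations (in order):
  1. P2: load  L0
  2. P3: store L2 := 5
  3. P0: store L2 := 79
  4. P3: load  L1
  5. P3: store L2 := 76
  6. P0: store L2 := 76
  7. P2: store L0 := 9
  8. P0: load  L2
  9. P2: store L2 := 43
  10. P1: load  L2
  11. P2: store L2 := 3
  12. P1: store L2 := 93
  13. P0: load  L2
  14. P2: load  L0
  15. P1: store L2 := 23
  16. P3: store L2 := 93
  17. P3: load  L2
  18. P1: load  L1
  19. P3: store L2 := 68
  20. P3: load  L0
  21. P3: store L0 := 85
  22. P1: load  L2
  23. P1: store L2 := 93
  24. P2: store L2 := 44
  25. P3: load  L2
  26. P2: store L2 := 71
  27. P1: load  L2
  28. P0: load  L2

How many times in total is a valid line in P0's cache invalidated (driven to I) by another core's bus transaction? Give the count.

step 1: P2: load  L0  ⟶  IIEI  (L0)  txn=BusRd  M[L0]=10
step 2: P3: store L2 := 5  ⟶  IIIM  (L2)  txn=BusRdX  M[L2]=70
step 3: P0: store L2 := 79  ⟶  MIII  (L2)  txn=BusRdX+Flush  M[L2]=5
step 4: P3: load  L1  ⟶  IIIE  (L1)  txn=BusRd  M[L1]=80
step 5: P3: store L2 := 76  ⟶  IIIM  (L2)  txn=BusRdX+Flush  M[L2]=79
step 6: P0: store L2 := 76  ⟶  MIII  (L2)  txn=BusRdX+Flush  M[L2]=76
step 7: P2: store L0 := 9  ⟶  IIMI  (L0)  txn=∅  M[L0]=10
step 8: P0: load  L2  ⟶  MIII  (L2)  txn=∅  M[L2]=76
step 9: P2: store L2 := 43  ⟶  IIMI  (L2)  txn=BusRdX+Flush  M[L2]=76
step 10: P1: load  L2  ⟶  ISSI  (L2)  txn=BusRd+Flush  M[L2]=43
step 11: P2: store L2 := 3  ⟶  IIMI  (L2)  txn=BusUpgr  M[L2]=43
step 12: P1: store L2 := 93  ⟶  IMII  (L2)  txn=BusRdX+Flush  M[L2]=3
step 13: P0: load  L2  ⟶  SSII  (L2)  txn=BusRd+Flush  M[L2]=93
step 14: P2: load  L0  ⟶  IIMI  (L0)  txn=∅  M[L0]=10
step 15: P1: store L2 := 23  ⟶  IMII  (L2)  txn=BusUpgr  M[L2]=93
step 16: P3: store L2 := 93  ⟶  IIIM  (L2)  txn=BusRdX+Flush  M[L2]=23
step 17: P3: load  L2  ⟶  IIIM  (L2)  txn=∅  M[L2]=23
step 18: P1: load  L1  ⟶  ISIS  (L1)  txn=BusRd  M[L1]=80
step 19: P3: store L2 := 68  ⟶  IIIM  (L2)  txn=∅  M[L2]=23
step 20: P3: load  L0  ⟶  IISS  (L0)  txn=BusRd+Flush  M[L0]=9
step 21: P3: store L0 := 85  ⟶  IIIM  (L0)  txn=BusUpgr  M[L0]=9
step 22: P1: load  L2  ⟶  ISIS  (L2)  txn=BusRd+Flush  M[L2]=68
step 23: P1: store L2 := 93  ⟶  IMII  (L2)  txn=BusUpgr  M[L2]=68
step 24: P2: store L2 := 44  ⟶  IIMI  (L2)  txn=BusRdX+Flush  M[L2]=93
step 25: P3: load  L2  ⟶  IISS  (L2)  txn=BusRd+Flush  M[L2]=44
step 26: P2: store L2 := 71  ⟶  IIMI  (L2)  txn=BusUpgr  M[L2]=44
step 27: P1: load  L2  ⟶  ISSI  (L2)  txn=BusRd+Flush  M[L2]=71
step 28: P0: load  L2  ⟶  SSSI  (L2)  txn=BusRd  M[L2]=71

invalidations = 3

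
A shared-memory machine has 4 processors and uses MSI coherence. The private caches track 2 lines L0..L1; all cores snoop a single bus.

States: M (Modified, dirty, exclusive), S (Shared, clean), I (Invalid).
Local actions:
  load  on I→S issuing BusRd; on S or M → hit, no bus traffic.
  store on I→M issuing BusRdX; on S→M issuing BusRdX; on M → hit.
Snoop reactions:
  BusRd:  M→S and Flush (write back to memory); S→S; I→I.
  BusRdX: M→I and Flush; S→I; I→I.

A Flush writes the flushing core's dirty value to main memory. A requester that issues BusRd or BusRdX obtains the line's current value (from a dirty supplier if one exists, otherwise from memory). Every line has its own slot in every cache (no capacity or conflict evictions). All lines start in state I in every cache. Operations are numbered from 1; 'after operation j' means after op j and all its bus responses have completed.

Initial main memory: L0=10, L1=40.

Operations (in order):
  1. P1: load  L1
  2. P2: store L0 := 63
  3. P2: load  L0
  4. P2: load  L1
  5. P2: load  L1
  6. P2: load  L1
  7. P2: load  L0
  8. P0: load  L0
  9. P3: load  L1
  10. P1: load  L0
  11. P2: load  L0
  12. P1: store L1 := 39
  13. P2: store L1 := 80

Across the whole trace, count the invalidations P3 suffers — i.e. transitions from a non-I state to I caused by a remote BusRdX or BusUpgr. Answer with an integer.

invalidations = 1

step 1: P1: load  L1  ⟶  ISII  (L1)  txn=BusRd  M[L1]=40
step 2: P2: store L0 := 63  ⟶  IIMI  (L0)  txn=BusRdX  M[L0]=10
step 3: P2: load  L0  ⟶  IIMI  (L0)  txn=∅  M[L0]=10
step 4: P2: load  L1  ⟶  ISSI  (L1)  txn=BusRd  M[L1]=40
step 5: P2: load  L1  ⟶  ISSI  (L1)  txn=∅  M[L1]=40
step 6: P2: load  L1  ⟶  ISSI  (L1)  txn=∅  M[L1]=40
step 7: P2: load  L0  ⟶  IIMI  (L0)  txn=∅  M[L0]=10
step 8: P0: load  L0  ⟶  SISI  (L0)  txn=BusRd+Flush  M[L0]=63
step 9: P3: load  L1  ⟶  ISSS  (L1)  txn=BusRd  M[L1]=40
step 10: P1: load  L0  ⟶  SSSI  (L0)  txn=BusRd  M[L0]=63
step 11: P2: load  L0  ⟶  SSSI  (L0)  txn=∅  M[L0]=63
step 12: P1: store L1 := 39  ⟶  IMII  (L1)  txn=BusRdX  M[L1]=40
step 13: P2: store L1 := 80  ⟶  IIMI  (L1)  txn=BusRdX+Flush  M[L1]=39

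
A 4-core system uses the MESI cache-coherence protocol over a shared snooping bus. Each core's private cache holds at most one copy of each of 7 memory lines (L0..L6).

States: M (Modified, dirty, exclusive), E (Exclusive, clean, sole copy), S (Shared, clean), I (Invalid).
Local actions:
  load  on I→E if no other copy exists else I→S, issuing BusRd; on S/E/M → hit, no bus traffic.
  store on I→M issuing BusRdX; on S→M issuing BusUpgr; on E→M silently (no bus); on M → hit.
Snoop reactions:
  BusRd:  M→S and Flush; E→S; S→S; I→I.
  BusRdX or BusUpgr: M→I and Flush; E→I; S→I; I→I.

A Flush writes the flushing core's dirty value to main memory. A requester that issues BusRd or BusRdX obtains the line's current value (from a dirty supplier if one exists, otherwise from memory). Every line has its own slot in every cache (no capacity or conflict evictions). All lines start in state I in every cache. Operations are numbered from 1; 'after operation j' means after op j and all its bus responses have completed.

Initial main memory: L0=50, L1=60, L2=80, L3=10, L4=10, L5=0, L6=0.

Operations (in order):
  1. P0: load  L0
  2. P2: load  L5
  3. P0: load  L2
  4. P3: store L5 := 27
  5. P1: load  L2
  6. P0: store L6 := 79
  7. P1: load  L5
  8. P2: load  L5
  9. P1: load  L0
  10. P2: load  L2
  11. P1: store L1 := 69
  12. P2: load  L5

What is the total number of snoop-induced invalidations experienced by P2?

invalidations = 1

[1] P0: load  L0 | P0:E(50), P1:I, P2:I, P3:I | bus: BusRd
[2] P2: load  L5 | P0:I, P1:I, P2:E(0), P3:I | bus: BusRd
[3] P0: load  L2 | P0:E(80), P1:I, P2:I, P3:I | bus: BusRd
[4] P3: store L5 := 27 | P0:I, P1:I, P2:I, P3:M(27) | bus: BusRdX
[5] P1: load  L2 | P0:S(80), P1:S(80), P2:I, P3:I | bus: BusRd
[6] P0: store L6 := 79 | P0:M(79), P1:I, P2:I, P3:I | bus: BusRdX
[7] P1: load  L5 | P0:I, P1:S(27), P2:I, P3:S(27) | bus: BusRd,Flush
[8] P2: load  L5 | P0:I, P1:S(27), P2:S(27), P3:S(27) | bus: BusRd
[9] P1: load  L0 | P0:S(50), P1:S(50), P2:I, P3:I | bus: BusRd
[10] P2: load  L2 | P0:S(80), P1:S(80), P2:S(80), P3:I | bus: BusRd
[11] P1: store L1 := 69 | P0:I, P1:M(69), P2:I, P3:I | bus: BusRdX
[12] P2: load  L5 | P0:I, P1:S(27), P2:S(27), P3:S(27) | bus: none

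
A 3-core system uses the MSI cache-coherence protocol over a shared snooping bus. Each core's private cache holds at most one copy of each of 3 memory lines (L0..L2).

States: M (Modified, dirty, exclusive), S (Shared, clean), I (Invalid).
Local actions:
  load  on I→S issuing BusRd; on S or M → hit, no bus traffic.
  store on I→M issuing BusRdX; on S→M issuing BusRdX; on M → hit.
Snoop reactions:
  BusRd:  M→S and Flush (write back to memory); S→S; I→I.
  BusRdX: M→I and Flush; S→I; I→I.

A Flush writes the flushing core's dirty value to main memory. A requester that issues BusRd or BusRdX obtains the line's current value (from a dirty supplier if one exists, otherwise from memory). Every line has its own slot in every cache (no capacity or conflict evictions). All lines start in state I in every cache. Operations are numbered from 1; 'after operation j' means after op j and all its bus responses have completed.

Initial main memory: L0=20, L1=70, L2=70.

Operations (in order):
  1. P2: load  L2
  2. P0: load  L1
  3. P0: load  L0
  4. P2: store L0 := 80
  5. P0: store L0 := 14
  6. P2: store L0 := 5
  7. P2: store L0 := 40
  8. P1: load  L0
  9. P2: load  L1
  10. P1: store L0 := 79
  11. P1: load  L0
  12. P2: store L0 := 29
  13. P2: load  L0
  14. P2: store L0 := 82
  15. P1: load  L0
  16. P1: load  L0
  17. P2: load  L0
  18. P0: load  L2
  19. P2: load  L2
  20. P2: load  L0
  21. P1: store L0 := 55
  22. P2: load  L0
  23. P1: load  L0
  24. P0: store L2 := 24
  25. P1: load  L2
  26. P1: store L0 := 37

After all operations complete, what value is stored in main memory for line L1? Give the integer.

memory[L1] = 70

step 1: P2: load  L2  ⟶  IIS  (L2)  txn=BusRd  M[L2]=70
step 2: P0: load  L1  ⟶  SII  (L1)  txn=BusRd  M[L1]=70
step 3: P0: load  L0  ⟶  SII  (L0)  txn=BusRd  M[L0]=20
step 4: P2: store L0 := 80  ⟶  IIM  (L0)  txn=BusRdX  M[L0]=20
step 5: P0: store L0 := 14  ⟶  MII  (L0)  txn=BusRdX+Flush  M[L0]=80
step 6: P2: store L0 := 5  ⟶  IIM  (L0)  txn=BusRdX+Flush  M[L0]=14
step 7: P2: store L0 := 40  ⟶  IIM  (L0)  txn=∅  M[L0]=14
step 8: P1: load  L0  ⟶  ISS  (L0)  txn=BusRd+Flush  M[L0]=40
step 9: P2: load  L1  ⟶  SIS  (L1)  txn=BusRd  M[L1]=70
step 10: P1: store L0 := 79  ⟶  IMI  (L0)  txn=BusRdX  M[L0]=40
step 11: P1: load  L0  ⟶  IMI  (L0)  txn=∅  M[L0]=40
step 12: P2: store L0 := 29  ⟶  IIM  (L0)  txn=BusRdX+Flush  M[L0]=79
step 13: P2: load  L0  ⟶  IIM  (L0)  txn=∅  M[L0]=79
step 14: P2: store L0 := 82  ⟶  IIM  (L0)  txn=∅  M[L0]=79
step 15: P1: load  L0  ⟶  ISS  (L0)  txn=BusRd+Flush  M[L0]=82
step 16: P1: load  L0  ⟶  ISS  (L0)  txn=∅  M[L0]=82
step 17: P2: load  L0  ⟶  ISS  (L0)  txn=∅  M[L0]=82
step 18: P0: load  L2  ⟶  SIS  (L2)  txn=BusRd  M[L2]=70
step 19: P2: load  L2  ⟶  SIS  (L2)  txn=∅  M[L2]=70
step 20: P2: load  L0  ⟶  ISS  (L0)  txn=∅  M[L0]=82
step 21: P1: store L0 := 55  ⟶  IMI  (L0)  txn=BusRdX  M[L0]=82
step 22: P2: load  L0  ⟶  ISS  (L0)  txn=BusRd+Flush  M[L0]=55
step 23: P1: load  L0  ⟶  ISS  (L0)  txn=∅  M[L0]=55
step 24: P0: store L2 := 24  ⟶  MII  (L2)  txn=BusRdX  M[L2]=70
step 25: P1: load  L2  ⟶  SSI  (L2)  txn=BusRd+Flush  M[L2]=24
step 26: P1: store L0 := 37  ⟶  IMI  (L0)  txn=BusRdX  M[L0]=55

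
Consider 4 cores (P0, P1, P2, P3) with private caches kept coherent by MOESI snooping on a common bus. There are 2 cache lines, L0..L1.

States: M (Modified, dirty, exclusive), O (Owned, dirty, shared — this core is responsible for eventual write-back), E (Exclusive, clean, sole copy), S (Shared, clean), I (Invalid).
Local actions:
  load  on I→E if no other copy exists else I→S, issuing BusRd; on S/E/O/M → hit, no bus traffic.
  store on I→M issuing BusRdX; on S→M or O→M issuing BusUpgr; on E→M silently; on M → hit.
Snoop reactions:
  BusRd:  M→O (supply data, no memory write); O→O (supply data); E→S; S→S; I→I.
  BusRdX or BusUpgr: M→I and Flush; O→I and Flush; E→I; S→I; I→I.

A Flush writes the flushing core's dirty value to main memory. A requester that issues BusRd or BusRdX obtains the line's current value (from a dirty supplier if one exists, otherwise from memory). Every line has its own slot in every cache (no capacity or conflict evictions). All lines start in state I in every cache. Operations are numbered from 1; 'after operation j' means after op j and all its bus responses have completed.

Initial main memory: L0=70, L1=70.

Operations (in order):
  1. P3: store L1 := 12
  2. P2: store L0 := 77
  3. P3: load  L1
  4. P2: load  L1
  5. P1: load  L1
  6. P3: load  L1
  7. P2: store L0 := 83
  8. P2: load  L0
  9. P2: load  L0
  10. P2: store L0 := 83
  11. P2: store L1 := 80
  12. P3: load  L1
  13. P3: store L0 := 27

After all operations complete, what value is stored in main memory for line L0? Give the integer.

memory[L0] = 83

  op1 P3: store L1 := 12 → I/I/I/M on L1; bus BusRdX; mem=70
  op2 P2: store L0 := 77 → I/I/M/I on L0; bus BusRdX; mem=70
  op3 P3: load  L1 → I/I/I/M on L1; bus (none); mem=70
  op4 P2: load  L1 → I/I/S/O on L1; bus BusRd; mem=70
  op5 P1: load  L1 → I/S/S/O on L1; bus BusRd; mem=70
  op6 P3: load  L1 → I/S/S/O on L1; bus (none); mem=70
  op7 P2: store L0 := 83 → I/I/M/I on L0; bus (none); mem=70
  op8 P2: load  L0 → I/I/M/I on L0; bus (none); mem=70
  op9 P2: load  L0 → I/I/M/I on L0; bus (none); mem=70
  op10 P2: store L0 := 83 → I/I/M/I on L0; bus (none); mem=70
  op11 P2: store L1 := 80 → I/I/M/I on L1; bus BusUpgr Flush; mem=12
  op12 P3: load  L1 → I/I/O/S on L1; bus BusRd; mem=12
  op13 P3: store L0 := 27 → I/I/I/M on L0; bus BusRdX Flush; mem=83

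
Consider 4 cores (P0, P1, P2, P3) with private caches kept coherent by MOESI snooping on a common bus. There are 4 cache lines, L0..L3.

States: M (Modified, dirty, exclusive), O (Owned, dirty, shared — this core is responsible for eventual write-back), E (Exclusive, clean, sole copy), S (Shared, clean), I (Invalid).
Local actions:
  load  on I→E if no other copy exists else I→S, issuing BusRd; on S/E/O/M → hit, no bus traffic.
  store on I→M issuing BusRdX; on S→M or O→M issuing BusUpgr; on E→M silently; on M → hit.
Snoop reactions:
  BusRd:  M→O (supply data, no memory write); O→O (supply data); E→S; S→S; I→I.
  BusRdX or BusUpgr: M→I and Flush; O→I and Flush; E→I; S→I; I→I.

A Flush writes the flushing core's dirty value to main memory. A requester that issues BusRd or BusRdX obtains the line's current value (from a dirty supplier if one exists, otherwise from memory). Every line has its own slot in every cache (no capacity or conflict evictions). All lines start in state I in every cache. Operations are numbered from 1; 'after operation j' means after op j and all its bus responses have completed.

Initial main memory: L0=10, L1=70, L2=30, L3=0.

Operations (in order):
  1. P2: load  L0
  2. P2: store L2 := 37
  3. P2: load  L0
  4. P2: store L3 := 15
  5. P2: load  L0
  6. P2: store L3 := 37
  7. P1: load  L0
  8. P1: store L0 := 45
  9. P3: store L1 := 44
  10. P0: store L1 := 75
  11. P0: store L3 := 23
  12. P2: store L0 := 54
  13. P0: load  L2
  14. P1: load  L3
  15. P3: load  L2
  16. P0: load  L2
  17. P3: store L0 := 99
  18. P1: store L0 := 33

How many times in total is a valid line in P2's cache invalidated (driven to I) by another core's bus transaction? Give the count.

invalidations = 3

[1] P2: load  L0 | P0:I, P1:I, P2:E(10), P3:I | bus: BusRd
[2] P2: store L2 := 37 | P0:I, P1:I, P2:M(37), P3:I | bus: BusRdX
[3] P2: load  L0 | P0:I, P1:I, P2:E(10), P3:I | bus: none
[4] P2: store L3 := 15 | P0:I, P1:I, P2:M(15), P3:I | bus: BusRdX
[5] P2: load  L0 | P0:I, P1:I, P2:E(10), P3:I | bus: none
[6] P2: store L3 := 37 | P0:I, P1:I, P2:M(37), P3:I | bus: none
[7] P1: load  L0 | P0:I, P1:S(10), P2:S(10), P3:I | bus: BusRd
[8] P1: store L0 := 45 | P0:I, P1:M(45), P2:I, P3:I | bus: BusUpgr
[9] P3: store L1 := 44 | P0:I, P1:I, P2:I, P3:M(44) | bus: BusRdX
[10] P0: store L1 := 75 | P0:M(75), P1:I, P2:I, P3:I | bus: BusRdX,Flush
[11] P0: store L3 := 23 | P0:M(23), P1:I, P2:I, P3:I | bus: BusRdX,Flush
[12] P2: store L0 := 54 | P0:I, P1:I, P2:M(54), P3:I | bus: BusRdX,Flush
[13] P0: load  L2 | P0:S(37), P1:I, P2:O(37), P3:I | bus: BusRd
[14] P1: load  L3 | P0:O(23), P1:S(23), P2:I, P3:I | bus: BusRd
[15] P3: load  L2 | P0:S(37), P1:I, P2:O(37), P3:S(37) | bus: BusRd
[16] P0: load  L2 | P0:S(37), P1:I, P2:O(37), P3:S(37) | bus: none
[17] P3: store L0 := 99 | P0:I, P1:I, P2:I, P3:M(99) | bus: BusRdX,Flush
[18] P1: store L0 := 33 | P0:I, P1:M(33), P2:I, P3:I | bus: BusRdX,Flush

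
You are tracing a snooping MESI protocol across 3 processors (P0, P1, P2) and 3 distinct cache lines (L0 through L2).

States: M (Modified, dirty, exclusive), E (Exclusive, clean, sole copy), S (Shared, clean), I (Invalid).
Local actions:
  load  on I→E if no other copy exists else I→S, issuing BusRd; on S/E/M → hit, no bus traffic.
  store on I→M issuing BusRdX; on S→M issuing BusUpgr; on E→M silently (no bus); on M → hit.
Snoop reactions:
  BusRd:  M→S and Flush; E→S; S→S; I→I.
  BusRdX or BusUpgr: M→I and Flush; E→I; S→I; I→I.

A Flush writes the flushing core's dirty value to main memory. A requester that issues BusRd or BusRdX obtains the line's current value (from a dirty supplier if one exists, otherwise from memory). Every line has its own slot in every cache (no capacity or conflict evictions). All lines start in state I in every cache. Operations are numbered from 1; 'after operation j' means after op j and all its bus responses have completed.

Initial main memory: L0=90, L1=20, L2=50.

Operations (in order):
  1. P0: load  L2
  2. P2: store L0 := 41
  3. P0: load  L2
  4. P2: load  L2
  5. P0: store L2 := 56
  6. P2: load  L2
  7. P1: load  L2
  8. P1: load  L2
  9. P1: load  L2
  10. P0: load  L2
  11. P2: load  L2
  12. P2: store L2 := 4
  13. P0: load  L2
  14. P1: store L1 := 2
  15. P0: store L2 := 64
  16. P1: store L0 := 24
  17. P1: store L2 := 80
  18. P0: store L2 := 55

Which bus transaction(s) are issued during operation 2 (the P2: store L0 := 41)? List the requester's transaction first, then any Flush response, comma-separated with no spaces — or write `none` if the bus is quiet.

1. P0: load  L2  bus=[BusRd]  L2: P0=E P1=I P2=I  mem[L2]=50
2. P2: store L0 := 41  bus=[BusRdX]  L0: P0=I P1=I P2=M  mem[L0]=90
3. P0: load  L2  bus=[-]  L2: P0=E P1=I P2=I  mem[L2]=50
4. P2: load  L2  bus=[BusRd]  L2: P0=S P1=I P2=S  mem[L2]=50
5. P0: store L2 := 56  bus=[BusUpgr]  L2: P0=M P1=I P2=I  mem[L2]=50
6. P2: load  L2  bus=[BusRd,Flush]  L2: P0=S P1=I P2=S  mem[L2]=56
7. P1: load  L2  bus=[BusRd]  L2: P0=S P1=S P2=S  mem[L2]=56
8. P1: load  L2  bus=[-]  L2: P0=S P1=S P2=S  mem[L2]=56
9. P1: load  L2  bus=[-]  L2: P0=S P1=S P2=S  mem[L2]=56
10. P0: load  L2  bus=[-]  L2: P0=S P1=S P2=S  mem[L2]=56
11. P2: load  L2  bus=[-]  L2: P0=S P1=S P2=S  mem[L2]=56
12. P2: store L2 := 4  bus=[BusUpgr]  L2: P0=I P1=I P2=M  mem[L2]=56
13. P0: load  L2  bus=[BusRd,Flush]  L2: P0=S P1=I P2=S  mem[L2]=4
14. P1: store L1 := 2  bus=[BusRdX]  L1: P0=I P1=M P2=I  mem[L1]=20
15. P0: store L2 := 64  bus=[BusUpgr]  L2: P0=M P1=I P2=I  mem[L2]=4
16. P1: store L0 := 24  bus=[BusRdX,Flush]  L0: P0=I P1=M P2=I  mem[L0]=41
17. P1: store L2 := 80  bus=[BusRdX,Flush]  L2: P0=I P1=M P2=I  mem[L2]=64
18. P0: store L2 := 55  bus=[BusRdX,Flush]  L2: P0=M P1=I P2=I  mem[L2]=80

bus = BusRdX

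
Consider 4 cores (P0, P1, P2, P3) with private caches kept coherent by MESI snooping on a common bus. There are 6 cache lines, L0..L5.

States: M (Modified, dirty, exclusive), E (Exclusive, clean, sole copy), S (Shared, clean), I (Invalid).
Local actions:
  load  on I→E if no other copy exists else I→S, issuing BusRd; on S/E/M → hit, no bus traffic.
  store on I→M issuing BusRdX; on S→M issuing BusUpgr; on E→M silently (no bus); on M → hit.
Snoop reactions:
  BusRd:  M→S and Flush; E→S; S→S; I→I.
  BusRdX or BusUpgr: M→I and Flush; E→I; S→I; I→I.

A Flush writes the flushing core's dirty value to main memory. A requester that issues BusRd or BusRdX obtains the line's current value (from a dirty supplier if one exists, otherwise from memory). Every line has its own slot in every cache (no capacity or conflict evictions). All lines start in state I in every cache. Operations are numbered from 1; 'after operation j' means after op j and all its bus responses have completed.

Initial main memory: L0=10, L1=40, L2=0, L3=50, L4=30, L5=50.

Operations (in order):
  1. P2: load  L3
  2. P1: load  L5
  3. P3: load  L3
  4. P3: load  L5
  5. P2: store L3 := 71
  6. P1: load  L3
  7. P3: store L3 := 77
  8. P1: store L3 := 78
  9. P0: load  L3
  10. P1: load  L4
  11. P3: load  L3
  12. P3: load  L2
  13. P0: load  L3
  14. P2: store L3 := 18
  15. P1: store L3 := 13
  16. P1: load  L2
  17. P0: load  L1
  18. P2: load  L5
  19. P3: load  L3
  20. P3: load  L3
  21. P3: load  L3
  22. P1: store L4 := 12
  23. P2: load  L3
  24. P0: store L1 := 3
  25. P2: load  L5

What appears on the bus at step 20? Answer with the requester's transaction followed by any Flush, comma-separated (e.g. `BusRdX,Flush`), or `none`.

bus = none

[1] P2: load  L3 | P0:I, P1:I, P2:E(50), P3:I | bus: BusRd
[2] P1: load  L5 | P0:I, P1:E(50), P2:I, P3:I | bus: BusRd
[3] P3: load  L3 | P0:I, P1:I, P2:S(50), P3:S(50) | bus: BusRd
[4] P3: load  L5 | P0:I, P1:S(50), P2:I, P3:S(50) | bus: BusRd
[5] P2: store L3 := 71 | P0:I, P1:I, P2:M(71), P3:I | bus: BusUpgr
[6] P1: load  L3 | P0:I, P1:S(71), P2:S(71), P3:I | bus: BusRd,Flush
[7] P3: store L3 := 77 | P0:I, P1:I, P2:I, P3:M(77) | bus: BusRdX
[8] P1: store L3 := 78 | P0:I, P1:M(78), P2:I, P3:I | bus: BusRdX,Flush
[9] P0: load  L3 | P0:S(78), P1:S(78), P2:I, P3:I | bus: BusRd,Flush
[10] P1: load  L4 | P0:I, P1:E(30), P2:I, P3:I | bus: BusRd
[11] P3: load  L3 | P0:S(78), P1:S(78), P2:I, P3:S(78) | bus: BusRd
[12] P3: load  L2 | P0:I, P1:I, P2:I, P3:E(0) | bus: BusRd
[13] P0: load  L3 | P0:S(78), P1:S(78), P2:I, P3:S(78) | bus: none
[14] P2: store L3 := 18 | P0:I, P1:I, P2:M(18), P3:I | bus: BusRdX
[15] P1: store L3 := 13 | P0:I, P1:M(13), P2:I, P3:I | bus: BusRdX,Flush
[16] P1: load  L2 | P0:I, P1:S(0), P2:I, P3:S(0) | bus: BusRd
[17] P0: load  L1 | P0:E(40), P1:I, P2:I, P3:I | bus: BusRd
[18] P2: load  L5 | P0:I, P1:S(50), P2:S(50), P3:S(50) | bus: BusRd
[19] P3: load  L3 | P0:I, P1:S(13), P2:I, P3:S(13) | bus: BusRd,Flush
[20] P3: load  L3 | P0:I, P1:S(13), P2:I, P3:S(13) | bus: none
[21] P3: load  L3 | P0:I, P1:S(13), P2:I, P3:S(13) | bus: none
[22] P1: store L4 := 12 | P0:I, P1:M(12), P2:I, P3:I | bus: none
[23] P2: load  L3 | P0:I, P1:S(13), P2:S(13), P3:S(13) | bus: BusRd
[24] P0: store L1 := 3 | P0:M(3), P1:I, P2:I, P3:I | bus: none
[25] P2: load  L5 | P0:I, P1:S(50), P2:S(50), P3:S(50) | bus: none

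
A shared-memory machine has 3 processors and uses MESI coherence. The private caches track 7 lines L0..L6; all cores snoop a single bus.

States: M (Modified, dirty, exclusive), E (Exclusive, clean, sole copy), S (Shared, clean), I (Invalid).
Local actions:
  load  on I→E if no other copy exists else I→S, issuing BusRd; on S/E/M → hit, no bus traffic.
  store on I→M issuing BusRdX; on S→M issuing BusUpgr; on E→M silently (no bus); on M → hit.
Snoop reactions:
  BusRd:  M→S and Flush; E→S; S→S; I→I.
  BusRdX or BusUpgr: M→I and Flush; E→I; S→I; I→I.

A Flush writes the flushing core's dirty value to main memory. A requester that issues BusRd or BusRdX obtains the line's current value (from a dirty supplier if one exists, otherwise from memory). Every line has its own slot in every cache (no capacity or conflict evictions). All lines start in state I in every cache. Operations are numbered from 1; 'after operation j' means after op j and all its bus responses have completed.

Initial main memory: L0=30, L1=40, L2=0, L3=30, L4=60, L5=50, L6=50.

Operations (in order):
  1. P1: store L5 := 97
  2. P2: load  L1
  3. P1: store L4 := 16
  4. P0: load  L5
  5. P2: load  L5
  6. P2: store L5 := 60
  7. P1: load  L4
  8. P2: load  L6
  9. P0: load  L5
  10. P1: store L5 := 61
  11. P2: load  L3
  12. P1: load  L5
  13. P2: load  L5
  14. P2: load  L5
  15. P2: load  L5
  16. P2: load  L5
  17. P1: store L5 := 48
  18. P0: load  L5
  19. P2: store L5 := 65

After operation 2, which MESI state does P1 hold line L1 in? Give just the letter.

state = I

  op1 P1: store L5 := 97 → I/M/I on L5; bus BusRdX; mem=50
  op2 P2: load  L1 → I/I/E on L1; bus BusRd; mem=40
  op3 P1: store L4 := 16 → I/M/I on L4; bus BusRdX; mem=60
  op4 P0: load  L5 → S/S/I on L5; bus BusRd Flush; mem=97
  op5 P2: load  L5 → S/S/S on L5; bus BusRd; mem=97
  op6 P2: store L5 := 60 → I/I/M on L5; bus BusUpgr; mem=97
  op7 P1: load  L4 → I/M/I on L4; bus (none); mem=60
  op8 P2: load  L6 → I/I/E on L6; bus BusRd; mem=50
  op9 P0: load  L5 → S/I/S on L5; bus BusRd Flush; mem=60
  op10 P1: store L5 := 61 → I/M/I on L5; bus BusRdX; mem=60
  op11 P2: load  L3 → I/I/E on L3; bus BusRd; mem=30
  op12 P1: load  L5 → I/M/I on L5; bus (none); mem=60
  op13 P2: load  L5 → I/S/S on L5; bus BusRd Flush; mem=61
  op14 P2: load  L5 → I/S/S on L5; bus (none); mem=61
  op15 P2: load  L5 → I/S/S on L5; bus (none); mem=61
  op16 P2: load  L5 → I/S/S on L5; bus (none); mem=61
  op17 P1: store L5 := 48 → I/M/I on L5; bus BusUpgr; mem=61
  op18 P0: load  L5 → S/S/I on L5; bus BusRd Flush; mem=48
  op19 P2: store L5 := 65 → I/I/M on L5; bus BusRdX; mem=48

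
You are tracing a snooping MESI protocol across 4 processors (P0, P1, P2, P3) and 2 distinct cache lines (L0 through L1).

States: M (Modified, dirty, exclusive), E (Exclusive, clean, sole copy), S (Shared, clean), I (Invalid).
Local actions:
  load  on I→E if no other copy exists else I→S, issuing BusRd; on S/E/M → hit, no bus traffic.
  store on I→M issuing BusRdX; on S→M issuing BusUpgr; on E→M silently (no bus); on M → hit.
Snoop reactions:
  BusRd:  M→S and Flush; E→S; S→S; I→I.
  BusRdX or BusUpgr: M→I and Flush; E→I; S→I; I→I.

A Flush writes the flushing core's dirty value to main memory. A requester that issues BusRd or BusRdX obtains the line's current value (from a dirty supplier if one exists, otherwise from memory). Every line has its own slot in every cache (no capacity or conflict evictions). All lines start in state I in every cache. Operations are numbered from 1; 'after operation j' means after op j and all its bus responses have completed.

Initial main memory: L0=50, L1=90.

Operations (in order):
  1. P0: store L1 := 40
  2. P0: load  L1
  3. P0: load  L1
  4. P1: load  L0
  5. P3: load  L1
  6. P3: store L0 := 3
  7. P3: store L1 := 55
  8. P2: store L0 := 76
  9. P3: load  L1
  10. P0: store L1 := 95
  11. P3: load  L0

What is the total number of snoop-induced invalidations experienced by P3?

[1] P0: store L1 := 40 | P0:M(40), P1:I, P2:I, P3:I | bus: BusRdX
[2] P0: load  L1 | P0:M(40), P1:I, P2:I, P3:I | bus: none
[3] P0: load  L1 | P0:M(40), P1:I, P2:I, P3:I | bus: none
[4] P1: load  L0 | P0:I, P1:E(50), P2:I, P3:I | bus: BusRd
[5] P3: load  L1 | P0:S(40), P1:I, P2:I, P3:S(40) | bus: BusRd,Flush
[6] P3: store L0 := 3 | P0:I, P1:I, P2:I, P3:M(3) | bus: BusRdX
[7] P3: store L1 := 55 | P0:I, P1:I, P2:I, P3:M(55) | bus: BusUpgr
[8] P2: store L0 := 76 | P0:I, P1:I, P2:M(76), P3:I | bus: BusRdX,Flush
[9] P3: load  L1 | P0:I, P1:I, P2:I, P3:M(55) | bus: none
[10] P0: store L1 := 95 | P0:M(95), P1:I, P2:I, P3:I | bus: BusRdX,Flush
[11] P3: load  L0 | P0:I, P1:I, P2:S(76), P3:S(76) | bus: BusRd,Flush

invalidations = 2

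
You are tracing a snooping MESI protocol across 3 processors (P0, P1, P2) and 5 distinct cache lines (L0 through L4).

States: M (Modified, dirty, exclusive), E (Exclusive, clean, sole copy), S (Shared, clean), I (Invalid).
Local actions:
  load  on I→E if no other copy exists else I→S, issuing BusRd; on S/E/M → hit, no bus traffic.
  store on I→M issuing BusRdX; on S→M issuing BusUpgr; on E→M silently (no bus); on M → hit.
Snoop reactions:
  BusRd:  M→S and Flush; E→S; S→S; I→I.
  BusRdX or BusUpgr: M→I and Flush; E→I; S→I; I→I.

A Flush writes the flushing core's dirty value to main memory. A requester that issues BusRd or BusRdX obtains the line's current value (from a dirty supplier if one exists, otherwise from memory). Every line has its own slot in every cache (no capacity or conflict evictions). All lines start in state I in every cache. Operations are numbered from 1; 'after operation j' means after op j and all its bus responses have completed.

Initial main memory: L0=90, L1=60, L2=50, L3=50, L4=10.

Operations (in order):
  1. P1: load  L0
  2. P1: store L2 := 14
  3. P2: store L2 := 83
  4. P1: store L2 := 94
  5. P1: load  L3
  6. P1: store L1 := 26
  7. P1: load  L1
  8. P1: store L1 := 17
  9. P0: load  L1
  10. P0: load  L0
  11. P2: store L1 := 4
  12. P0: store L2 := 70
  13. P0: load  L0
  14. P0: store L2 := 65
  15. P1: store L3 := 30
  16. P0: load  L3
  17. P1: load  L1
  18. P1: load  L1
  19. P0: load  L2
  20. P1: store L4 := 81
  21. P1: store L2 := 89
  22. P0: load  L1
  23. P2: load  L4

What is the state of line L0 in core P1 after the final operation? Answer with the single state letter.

  op1 P1: load  L0 → I/E/I on L0; bus BusRd; mem=90
  op2 P1: store L2 := 14 → I/M/I on L2; bus BusRdX; mem=50
  op3 P2: store L2 := 83 → I/I/M on L2; bus BusRdX Flush; mem=14
  op4 P1: store L2 := 94 → I/M/I on L2; bus BusRdX Flush; mem=83
  op5 P1: load  L3 → I/E/I on L3; bus BusRd; mem=50
  op6 P1: store L1 := 26 → I/M/I on L1; bus BusRdX; mem=60
  op7 P1: load  L1 → I/M/I on L1; bus (none); mem=60
  op8 P1: store L1 := 17 → I/M/I on L1; bus (none); mem=60
  op9 P0: load  L1 → S/S/I on L1; bus BusRd Flush; mem=17
  op10 P0: load  L0 → S/S/I on L0; bus BusRd; mem=90
  op11 P2: store L1 := 4 → I/I/M on L1; bus BusRdX; mem=17
  op12 P0: store L2 := 70 → M/I/I on L2; bus BusRdX Flush; mem=94
  op13 P0: load  L0 → S/S/I on L0; bus (none); mem=90
  op14 P0: store L2 := 65 → M/I/I on L2; bus (none); mem=94
  op15 P1: store L3 := 30 → I/M/I on L3; bus (none); mem=50
  op16 P0: load  L3 → S/S/I on L3; bus BusRd Flush; mem=30
  op17 P1: load  L1 → I/S/S on L1; bus BusRd Flush; mem=4
  op18 P1: load  L1 → I/S/S on L1; bus (none); mem=4
  op19 P0: load  L2 → M/I/I on L2; bus (none); mem=94
  op20 P1: store L4 := 81 → I/M/I on L4; bus BusRdX; mem=10
  op21 P1: store L2 := 89 → I/M/I on L2; bus BusRdX Flush; mem=65
  op22 P0: load  L1 → S/S/S on L1; bus BusRd; mem=4
  op23 P2: load  L4 → I/S/S on L4; bus BusRd Flush; mem=81

state = S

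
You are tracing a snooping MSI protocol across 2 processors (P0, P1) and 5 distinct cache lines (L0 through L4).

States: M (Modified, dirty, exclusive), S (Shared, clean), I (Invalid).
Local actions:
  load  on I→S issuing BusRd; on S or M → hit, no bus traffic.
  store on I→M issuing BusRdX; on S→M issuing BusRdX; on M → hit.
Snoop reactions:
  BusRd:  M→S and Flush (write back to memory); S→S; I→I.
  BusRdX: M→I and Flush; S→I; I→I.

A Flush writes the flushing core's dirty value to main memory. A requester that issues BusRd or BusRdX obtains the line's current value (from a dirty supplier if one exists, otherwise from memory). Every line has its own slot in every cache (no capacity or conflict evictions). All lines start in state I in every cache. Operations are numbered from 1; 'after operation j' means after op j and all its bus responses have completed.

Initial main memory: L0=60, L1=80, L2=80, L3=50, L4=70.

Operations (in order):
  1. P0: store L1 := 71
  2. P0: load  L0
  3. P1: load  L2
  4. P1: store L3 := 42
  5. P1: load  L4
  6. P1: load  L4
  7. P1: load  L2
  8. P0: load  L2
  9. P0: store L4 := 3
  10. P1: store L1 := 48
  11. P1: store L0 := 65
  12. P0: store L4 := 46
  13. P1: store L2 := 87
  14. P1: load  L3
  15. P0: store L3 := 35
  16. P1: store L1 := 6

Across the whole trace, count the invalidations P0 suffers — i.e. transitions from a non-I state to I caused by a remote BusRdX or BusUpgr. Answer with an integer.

  op1 P0: store L1 := 71 → M/I on L1; bus BusRdX; mem=80
  op2 P0: load  L0 → S/I on L0; bus BusRd; mem=60
  op3 P1: load  L2 → I/S on L2; bus BusRd; mem=80
  op4 P1: store L3 := 42 → I/M on L3; bus BusRdX; mem=50
  op5 P1: load  L4 → I/S on L4; bus BusRd; mem=70
  op6 P1: load  L4 → I/S on L4; bus (none); mem=70
  op7 P1: load  L2 → I/S on L2; bus (none); mem=80
  op8 P0: load  L2 → S/S on L2; bus BusRd; mem=80
  op9 P0: store L4 := 3 → M/I on L4; bus BusRdX; mem=70
  op10 P1: store L1 := 48 → I/M on L1; bus BusRdX Flush; mem=71
  op11 P1: store L0 := 65 → I/M on L0; bus BusRdX; mem=60
  op12 P0: store L4 := 46 → M/I on L4; bus (none); mem=70
  op13 P1: store L2 := 87 → I/M on L2; bus BusRdX; mem=80
  op14 P1: load  L3 → I/M on L3; bus (none); mem=50
  op15 P0: store L3 := 35 → M/I on L3; bus BusRdX Flush; mem=42
  op16 P1: store L1 := 6 → I/M on L1; bus (none); mem=71

invalidations = 3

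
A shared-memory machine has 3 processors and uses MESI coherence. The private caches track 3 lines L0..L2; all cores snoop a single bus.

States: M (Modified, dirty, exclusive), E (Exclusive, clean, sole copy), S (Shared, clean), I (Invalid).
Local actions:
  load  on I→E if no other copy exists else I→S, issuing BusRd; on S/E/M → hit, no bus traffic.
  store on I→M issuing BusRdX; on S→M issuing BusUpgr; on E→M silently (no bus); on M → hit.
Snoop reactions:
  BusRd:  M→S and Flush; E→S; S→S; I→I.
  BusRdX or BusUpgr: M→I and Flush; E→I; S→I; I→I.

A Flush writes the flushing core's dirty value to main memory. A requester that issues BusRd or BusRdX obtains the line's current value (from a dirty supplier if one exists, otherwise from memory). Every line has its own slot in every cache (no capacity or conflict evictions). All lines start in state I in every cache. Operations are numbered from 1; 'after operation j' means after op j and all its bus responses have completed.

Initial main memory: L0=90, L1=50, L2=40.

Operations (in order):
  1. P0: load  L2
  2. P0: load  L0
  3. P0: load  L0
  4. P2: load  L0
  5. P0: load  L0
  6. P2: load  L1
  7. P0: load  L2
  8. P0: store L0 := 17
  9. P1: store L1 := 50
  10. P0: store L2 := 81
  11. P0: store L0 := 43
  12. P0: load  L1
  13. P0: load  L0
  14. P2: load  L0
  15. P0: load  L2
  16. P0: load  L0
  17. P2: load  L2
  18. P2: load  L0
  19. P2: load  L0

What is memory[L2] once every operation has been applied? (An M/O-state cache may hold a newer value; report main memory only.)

memory[L2] = 81

1. P0: load  L2  bus=[BusRd]  L2: P0=E P1=I P2=I  mem[L2]=40
2. P0: load  L0  bus=[BusRd]  L0: P0=E P1=I P2=I  mem[L0]=90
3. P0: load  L0  bus=[-]  L0: P0=E P1=I P2=I  mem[L0]=90
4. P2: load  L0  bus=[BusRd]  L0: P0=S P1=I P2=S  mem[L0]=90
5. P0: load  L0  bus=[-]  L0: P0=S P1=I P2=S  mem[L0]=90
6. P2: load  L1  bus=[BusRd]  L1: P0=I P1=I P2=E  mem[L1]=50
7. P0: load  L2  bus=[-]  L2: P0=E P1=I P2=I  mem[L2]=40
8. P0: store L0 := 17  bus=[BusUpgr]  L0: P0=M P1=I P2=I  mem[L0]=90
9. P1: store L1 := 50  bus=[BusRdX]  L1: P0=I P1=M P2=I  mem[L1]=50
10. P0: store L2 := 81  bus=[-]  L2: P0=M P1=I P2=I  mem[L2]=40
11. P0: store L0 := 43  bus=[-]  L0: P0=M P1=I P2=I  mem[L0]=90
12. P0: load  L1  bus=[BusRd,Flush]  L1: P0=S P1=S P2=I  mem[L1]=50
13. P0: load  L0  bus=[-]  L0: P0=M P1=I P2=I  mem[L0]=90
14. P2: load  L0  bus=[BusRd,Flush]  L0: P0=S P1=I P2=S  mem[L0]=43
15. P0: load  L2  bus=[-]  L2: P0=M P1=I P2=I  mem[L2]=40
16. P0: load  L0  bus=[-]  L0: P0=S P1=I P2=S  mem[L0]=43
17. P2: load  L2  bus=[BusRd,Flush]  L2: P0=S P1=I P2=S  mem[L2]=81
18. P2: load  L0  bus=[-]  L0: P0=S P1=I P2=S  mem[L0]=43
19. P2: load  L0  bus=[-]  L0: P0=S P1=I P2=S  mem[L0]=43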